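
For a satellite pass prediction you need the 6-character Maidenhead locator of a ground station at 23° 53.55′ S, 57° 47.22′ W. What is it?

GG16cc

Add 180° to longitude and 90° to latitude: 122.2130, 66.1075.
Field (20°×10°, letters A–R): 122.2130/20 → 6 → G, 66.1075/10 → 6 → G; chars GG.
Square (2°×1°, digits 0–9): 2.2130/2 → 1, 6.1075/1 → 6; chars 16.
Subsquare (5′×2.5′, letters a–x): 0.2130/0.0833333 → 2 → c, 0.1075/0.0416667 → 2 → c; chars cc.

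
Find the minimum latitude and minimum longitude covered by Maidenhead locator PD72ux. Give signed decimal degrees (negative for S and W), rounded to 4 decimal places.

Field P=15, D=3: +15·20° lon, +3·10° lat → SW at lon 120°, lat -60°.
Square 7, 2: +7·2° lon, +2·1° lat → SW at lon 134°, lat -58°.
Subsquare u=20, x=23: +20·0.0833333° lon, +23·0.0416667° lat → SW at lon 135.667°, lat -57.0417°.
latitude -57.0417, longitude 135.6667.

-57.0417, 135.6667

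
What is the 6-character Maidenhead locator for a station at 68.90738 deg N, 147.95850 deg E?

QP38xv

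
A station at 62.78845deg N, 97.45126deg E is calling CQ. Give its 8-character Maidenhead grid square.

NP82rs49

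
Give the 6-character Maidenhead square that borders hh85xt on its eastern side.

HH95at

Longitude subsquare x = 23; +1 → 24, wraps to 0 = a, carry into square.
Longitude square 8; +1 → 9.
The latitude characters are unchanged.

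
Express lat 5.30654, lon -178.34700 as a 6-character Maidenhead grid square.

Add 180° to longitude and 90° to latitude: 1.6530, 95.3065.
Field: lon ⌊1.6530/20⌋ = 0 → A; lat ⌊95.3065/10⌋ = 9 → J.
Square: lon ⌊1.6530/2⌋ = 0; lat ⌊5.3065/1⌋ = 5.
Subsquare: lon ⌊1.6530/0.0833333⌋ = 19 → t; lat ⌊0.3065/0.0416667⌋ = 7 → h.

AJ05th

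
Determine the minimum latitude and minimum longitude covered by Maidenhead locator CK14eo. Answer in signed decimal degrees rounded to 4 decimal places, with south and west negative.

14.5833, -137.6667

Field C=2, K=10: +2·20° lon, +10·10° lat → SW at lon -140°, lat 10°.
Square 1, 4: +1·2° lon, +4·1° lat → SW at lon -138°, lat 14°.
Subsquare e=4, o=14: +4·0.0833333° lon, +14·0.0416667° lat → SW at lon -137.667°, lat 14.5833°.
latitude 14.5833, longitude -137.6667.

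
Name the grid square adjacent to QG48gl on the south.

QG48gk

Latitude subsquare l = 11; −1 → 10 = k.
The longitude characters are unchanged.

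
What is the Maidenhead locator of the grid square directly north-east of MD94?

ND05

Longitude square 9; +1 → 10, wraps to 0, carry into field.
Longitude field M = 12; +1 → 13 = N.
Latitude square 4; +1 → 5.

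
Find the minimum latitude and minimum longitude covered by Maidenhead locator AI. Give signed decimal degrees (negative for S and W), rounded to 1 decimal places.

Field A=0, I=8: +0·20° lon, +8·10° lat → SW at lon -180°, lat -10°.
latitude -10.0, longitude -180.0.

-10.0, -180.0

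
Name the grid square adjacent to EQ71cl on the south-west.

EQ71bk

Longitude subsquare c = 2; −1 → 1 = b.
Latitude subsquare l = 11; −1 → 10 = k.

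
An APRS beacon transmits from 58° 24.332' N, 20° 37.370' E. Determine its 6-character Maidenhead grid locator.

Offset from 180°W / 90°S: lon 200.6228°, lat 148.4055°.
Field: lon ⌊200.6228/20⌋ = 10 → K; lat ⌊148.4055/10⌋ = 14 → O.
Square: lon ⌊0.6228/2⌋ = 0; lat ⌊8.4055/1⌋ = 8.
Subsquare: lon ⌊0.6228/0.0833333⌋ = 7 → h; lat ⌊0.4055/0.0416667⌋ = 9 → j.

KO08hj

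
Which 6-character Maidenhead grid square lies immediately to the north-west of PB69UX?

PC60ta

Longitude subsquare u = 20; −1 → 19 = t.
Latitude subsquare x = 23; +1 → 24, wraps to 0 = a, carry into square.
Latitude square 9; +1 → 10, wraps to 0, carry into field.
Latitude field B = 1; +1 → 2 = C.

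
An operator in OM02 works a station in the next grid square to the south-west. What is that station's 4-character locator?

Longitude square 0; −1 → -1, wraps to 9, carry into field.
Longitude field O = 14; −1 → 13 = N.
Latitude square 2; −1 → 1.

NM91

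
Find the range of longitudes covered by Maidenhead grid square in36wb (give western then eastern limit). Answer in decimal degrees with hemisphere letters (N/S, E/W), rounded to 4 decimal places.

Field I=8, N=13: +8·20° lon, +13·10° lat → SW at lon -20°, lat 40°.
Square 3, 6: +3·2° lon, +6·1° lat → SW at lon -14°, lat 46°.
Subsquare w=22, b=1: +22·0.0833333° lon, +1·0.0416667° lat → SW at lon -12.1667°, lat 46.0417°.
Cell spans 0.0833333° lon × 0.0416667° lat.
west 12.1667° W, east 12.0833° W.

12.1667° W, 12.0833° W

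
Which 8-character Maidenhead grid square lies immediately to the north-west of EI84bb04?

Longitude extended square 0; −1 → -1, wraps to 9, carry into subsquare.
Longitude subsquare b = 1; −1 → 0 = a.
Latitude extended square 4; +1 → 5.

EI84ab95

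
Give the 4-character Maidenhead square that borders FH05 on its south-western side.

EH94

Longitude square 0; −1 → -1, wraps to 9, carry into field.
Longitude field F = 5; −1 → 4 = E.
Latitude square 5; −1 → 4.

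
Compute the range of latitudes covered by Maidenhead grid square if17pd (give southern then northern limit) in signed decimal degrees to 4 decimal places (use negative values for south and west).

Field I=8, F=5: +8·20° lon, +5·10° lat → SW at lon -20°, lat -40°.
Square 1, 7: +1·2° lon, +7·1° lat → SW at lon -18°, lat -33°.
Subsquare p=15, d=3: +15·0.0833333° lon, +3·0.0416667° lat → SW at lon -16.75°, lat -32.875°.
Cell spans 0.0833333° lon × 0.0416667° lat.
south -32.8750, north -32.8333.

-32.8750, -32.8333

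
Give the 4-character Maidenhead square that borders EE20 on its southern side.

ED29

Latitude square 0; −1 → -1, wraps to 9, carry into field.
Latitude field E = 4; −1 → 3 = D.
The longitude characters are unchanged.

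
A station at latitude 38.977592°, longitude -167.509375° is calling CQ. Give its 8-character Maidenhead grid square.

AM68fx84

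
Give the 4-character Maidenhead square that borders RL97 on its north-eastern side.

AL08

Longitude square 9; +1 → 10, wraps to 0, carry into field.
Longitude field R = 17; +1 → 18, wraps to 0 = A, wrapping around the antimeridian.
Latitude square 7; +1 → 8.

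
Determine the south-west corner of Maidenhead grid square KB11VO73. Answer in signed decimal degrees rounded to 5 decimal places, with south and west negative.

Field K=10, B=1: +10·20° lon, +1·10° lat → SW at lon 20°, lat -80°.
Square 1, 1: +1·2° lon, +1·1° lat → SW at lon 22°, lat -79°.
Subsquare v=21, o=14: +21·0.0833333° lon, +14·0.0416667° lat → SW at lon 23.75°, lat -78.4167°.
Extended square 7, 3: +7·0.00833333° lon, +3·0.00416667° lat → SW at lon 23.8083°, lat -78.4042°.
latitude -78.40417, longitude 23.80833.

-78.40417, 23.80833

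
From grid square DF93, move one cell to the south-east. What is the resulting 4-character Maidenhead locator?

EF02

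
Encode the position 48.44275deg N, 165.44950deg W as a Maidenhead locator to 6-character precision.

Add 180° to longitude and 90° to latitude: 14.5505, 138.4427.
Field: lon ⌊14.5505/20⌋ = 0 → A; lat ⌊138.4427/10⌋ = 13 → N.
Square: lon ⌊14.5505/2⌋ = 7; lat ⌊8.4427/1⌋ = 8.
Subsquare: lon ⌊0.5505/0.0833333⌋ = 6 → g; lat ⌊0.4427/0.0416667⌋ = 10 → k.

AN78gk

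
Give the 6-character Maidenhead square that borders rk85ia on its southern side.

RK84ix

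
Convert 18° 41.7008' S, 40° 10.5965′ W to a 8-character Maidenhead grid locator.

GH91vh83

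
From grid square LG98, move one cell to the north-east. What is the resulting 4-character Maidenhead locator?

MG09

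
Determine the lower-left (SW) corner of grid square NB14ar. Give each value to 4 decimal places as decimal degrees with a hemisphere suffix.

75.2917° S, 82.0000° E

Field N=13, B=1: +13·20° lon, +1·10° lat → SW at lon 80°, lat -80°.
Square 1, 4: +1·2° lon, +4·1° lat → SW at lon 82°, lat -76°.
Subsquare a=0, r=17: +0·0.0833333° lon, +17·0.0416667° lat → SW at lon 82°, lat -75.2917°.
latitude 75.2917° S, longitude 82.0000° E.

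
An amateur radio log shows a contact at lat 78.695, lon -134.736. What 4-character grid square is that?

Offset from 180°W / 90°S: lon 45.26°, lat 168.69°.
Field: lon ⌊45.26/20⌋ = 2 → C; lat ⌊168.69/10⌋ = 16 → Q.
Square: lon ⌊5.26/2⌋ = 2; lat ⌊8.69/1⌋ = 8.

CQ28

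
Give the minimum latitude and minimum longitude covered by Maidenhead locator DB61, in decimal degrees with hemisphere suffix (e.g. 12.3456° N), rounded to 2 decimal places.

79.00° S, 108.00° W

Field D=3, B=1: +3·20° lon, +1·10° lat → SW at lon -120°, lat -80°.
Square 6, 1: +6·2° lon, +1·1° lat → SW at lon -108°, lat -79°.
latitude 79.00° S, longitude 108.00° W.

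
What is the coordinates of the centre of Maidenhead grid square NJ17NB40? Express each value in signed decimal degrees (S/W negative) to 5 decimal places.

7.04375, 83.12083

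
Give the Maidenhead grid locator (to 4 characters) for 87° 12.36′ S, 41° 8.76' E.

Offset from 180°W / 90°S: lon 221.15°, lat 2.79°.
Field (20°×10°, letters A–R): 221.15/20 → 11 → L, 2.79/10 → 0 → A; chars LA.
Square (2°×1°, digits 0–9): 1.15/2 → 0, 2.79/1 → 2; chars 02.

LA02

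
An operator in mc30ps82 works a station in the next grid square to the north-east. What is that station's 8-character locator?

MC30ps93

Longitude extended square 8; +1 → 9.
Latitude extended square 2; +1 → 3.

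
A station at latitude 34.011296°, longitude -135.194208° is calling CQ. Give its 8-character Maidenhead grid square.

CM24ja62

Shift to the Maidenhead origin (180°W, 90°S): lon 44.80579, lat 124.01130.
Field (20°×10°, letters A–R): 44.80579/20 → 2 → C, 124.01130/10 → 12 → M; chars CM.
Square (2°×1°, digits 0–9): 4.80579/2 → 2, 4.01130/1 → 4; chars 24.
Subsquare (5′×2.5′, letters a–x): 0.80579/0.0833333 → 9 → j, 0.01130/0.0416667 → 0 → a; chars ja.
Extended square (30″×15″, digits 0–9): 0.05579/0.00833333 → 6, 0.01130/0.00416667 → 2; chars 62.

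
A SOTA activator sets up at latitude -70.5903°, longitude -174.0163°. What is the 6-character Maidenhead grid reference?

AB29xj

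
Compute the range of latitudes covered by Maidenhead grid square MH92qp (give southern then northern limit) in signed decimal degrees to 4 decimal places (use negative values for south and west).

Field M=12, H=7: +12·20° lon, +7·10° lat → SW at lon 60°, lat -20°.
Square 9, 2: +9·2° lon, +2·1° lat → SW at lon 78°, lat -18°.
Subsquare q=16, p=15: +16·0.0833333° lon, +15·0.0416667° lat → SW at lon 79.3333°, lat -17.375°.
Cell spans 0.0833333° lon × 0.0416667° lat.
south -17.3750, north -17.3333.

-17.3750, -17.3333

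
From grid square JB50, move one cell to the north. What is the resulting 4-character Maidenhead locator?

JB51

Latitude square 0; +1 → 1.
The longitude characters are unchanged.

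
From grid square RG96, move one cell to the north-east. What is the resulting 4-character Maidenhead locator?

AG07

Longitude square 9; +1 → 10, wraps to 0, carry into field.
Longitude field R = 17; +1 → 18, wraps to 0 = A, wrapping around the antimeridian.
Latitude square 6; +1 → 7.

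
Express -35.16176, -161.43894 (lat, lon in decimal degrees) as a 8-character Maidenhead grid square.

Shift to the Maidenhead origin (180°W, 90°S): lon 18.56106, lat 54.83824.
Field: 18.56106/20 → 0 → A, 54.83824/10 → 5 → F; chars AF.
Square: 18.56106/2 → 9, 4.83824/1 → 4; chars 94.
Subsquare: 0.56106/0.0833333 → 6 → g, 0.83824/0.0416667 → 20 → u; chars gu.
Extended square: 0.06106/0.00833333 → 7, 0.00491/0.00416667 → 1; chars 71.

AF94gu71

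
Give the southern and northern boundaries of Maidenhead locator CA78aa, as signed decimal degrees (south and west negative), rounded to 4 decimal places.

-82.0000, -81.9583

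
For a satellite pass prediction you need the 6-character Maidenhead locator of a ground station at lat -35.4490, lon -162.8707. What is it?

Shift to the Maidenhead origin (180°W, 90°S): lon 17.1293, lat 54.5510.
Field: 17.1293/20 → 0 → A, 54.5510/10 → 5 → F; chars AF.
Square: 17.1293/2 → 8, 4.5510/1 → 4; chars 84.
Subsquare: 1.1293/0.0833333 → 13 → n, 0.5510/0.0416667 → 13 → n; chars nn.

AF84nn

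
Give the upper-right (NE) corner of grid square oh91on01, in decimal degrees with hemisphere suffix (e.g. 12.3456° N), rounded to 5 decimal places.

18.45000° S, 119.17500° E

Field O=14, H=7: +14·20° lon, +7·10° lat → SW at lon 100°, lat -20°.
Square 9, 1: +9·2° lon, +1·1° lat → SW at lon 118°, lat -19°.
Subsquare o=14, n=13: +14·0.0833333° lon, +13·0.0416667° lat → SW at lon 119.167°, lat -18.4583°.
Extended square 0, 1: +0·0.00833333° lon, +1·0.00416667° lat → SW at lon 119.167°, lat -18.4542°.
Cell spans 0.00833333° lon × 0.00416667° lat. NE corner is SW corner plus one full cell.
latitude 18.45000° S, longitude 119.17500° E.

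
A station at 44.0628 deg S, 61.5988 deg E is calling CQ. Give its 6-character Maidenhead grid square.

Offset from 180°W / 90°S: lon 241.5988°, lat 45.9372°.
Field: lon ⌊241.5988/20⌋ = 12 → M; lat ⌊45.9372/10⌋ = 4 → E.
Square: lon ⌊1.5988/2⌋ = 0; lat ⌊5.9372/1⌋ = 5.
Subsquare: lon ⌊1.5988/0.0833333⌋ = 19 → t; lat ⌊0.9372/0.0416667⌋ = 22 → w.

ME05tw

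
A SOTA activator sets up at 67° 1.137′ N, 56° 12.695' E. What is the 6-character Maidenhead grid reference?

LP87ca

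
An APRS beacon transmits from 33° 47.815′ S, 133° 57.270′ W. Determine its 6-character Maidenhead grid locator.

CF36ae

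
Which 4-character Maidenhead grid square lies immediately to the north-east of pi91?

Longitude square 9; +1 → 10, wraps to 0, carry into field.
Longitude field P = 15; +1 → 16 = Q.
Latitude square 1; +1 → 2.

QI02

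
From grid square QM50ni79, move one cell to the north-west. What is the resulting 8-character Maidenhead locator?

QM50nj60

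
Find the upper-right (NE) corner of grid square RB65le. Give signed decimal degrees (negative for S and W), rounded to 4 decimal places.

-74.7917, 173.0000

Field R=17, B=1: +17·20° lon, +1·10° lat → SW at lon 160°, lat -80°.
Square 6, 5: +6·2° lon, +5·1° lat → SW at lon 172°, lat -75°.
Subsquare l=11, e=4: +11·0.0833333° lon, +4·0.0416667° lat → SW at lon 172.917°, lat -74.8333°.
Cell spans 0.0833333° lon × 0.0416667° lat. NE corner is SW corner plus one full cell.
latitude -74.7917, longitude 173.0000.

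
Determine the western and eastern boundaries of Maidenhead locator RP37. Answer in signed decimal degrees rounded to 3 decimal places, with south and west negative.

Field R=17, P=15: +17·20° lon, +15·10° lat → SW at lon 160°, lat 60°.
Square 3, 7: +3·2° lon, +7·1° lat → SW at lon 166°, lat 67°.
Cell spans 2° lon × 1° lat.
west 166.000, east 168.000.

166.000, 168.000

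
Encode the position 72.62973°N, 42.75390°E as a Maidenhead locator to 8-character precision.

LQ12jp01

Offset from 180°W / 90°S: lon 222.75390°, lat 162.62973°.
Field: 222.75390/20 → 11 → L, 162.62973/10 → 16 → Q; chars LQ.
Square: 2.75390/2 → 1, 2.62973/1 → 2; chars 12.
Subsquare: 0.75390/0.0833333 → 9 → j, 0.62973/0.0416667 → 15 → p; chars jp.
Extended square: 0.00390/0.00833333 → 0, 0.00473/0.00416667 → 1; chars 01.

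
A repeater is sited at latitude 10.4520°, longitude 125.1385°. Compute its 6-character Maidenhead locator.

PK20nk

Shift to the Maidenhead origin (180°W, 90°S): lon 305.1385, lat 100.4520.
Field (20°×10°, letters A–R): lon ⌊305.1385/20⌋ = 15 → P; lat ⌊100.4520/10⌋ = 10 → K.
Square (2°×1°, digits 0–9): lon ⌊5.1385/2⌋ = 2; lat ⌊0.4520/1⌋ = 0.
Subsquare (5′×2.5′, letters a–x): lon ⌊1.1385/0.0833333⌋ = 13 → n; lat ⌊0.4520/0.0416667⌋ = 10 → k.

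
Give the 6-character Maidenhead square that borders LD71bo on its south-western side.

LD71an

Longitude subsquare b = 1; −1 → 0 = a.
Latitude subsquare o = 14; −1 → 13 = n.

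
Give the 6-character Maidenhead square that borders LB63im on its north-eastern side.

LB63jn

Longitude subsquare i = 8; +1 → 9 = j.
Latitude subsquare m = 12; +1 → 13 = n.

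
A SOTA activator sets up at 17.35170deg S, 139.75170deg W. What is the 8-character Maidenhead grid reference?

CH02cp95

Add 180° to longitude and 90° to latitude: 40.24830, 72.64830.
Field: lon ⌊40.24830/20⌋ = 2 → C; lat ⌊72.64830/10⌋ = 7 → H.
Square: lon ⌊0.24830/2⌋ = 0; lat ⌊2.64830/1⌋ = 2.
Subsquare: lon ⌊0.24830/0.0833333⌋ = 2 → c; lat ⌊0.64830/0.0416667⌋ = 15 → p.
Extended square: lon ⌊0.08163/0.00833333⌋ = 9; lat ⌊0.02330/0.00416667⌋ = 5.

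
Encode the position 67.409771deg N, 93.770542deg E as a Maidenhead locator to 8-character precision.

NP67vj28

Shift to the Maidenhead origin (180°W, 90°S): lon 273.77054, lat 157.40977.
Field (20°×10°, letters A–R): 273.77054/20 → 13 → N, 157.40977/10 → 15 → P; chars NP.
Square (2°×1°, digits 0–9): 13.77054/2 → 6, 7.40977/1 → 7; chars 67.
Subsquare (5′×2.5′, letters a–x): 1.77054/0.0833333 → 21 → v, 0.40977/0.0416667 → 9 → j; chars vj.
Extended square (30″×15″, digits 0–9): 0.02054/0.00833333 → 2, 0.03477/0.00416667 → 8; chars 28.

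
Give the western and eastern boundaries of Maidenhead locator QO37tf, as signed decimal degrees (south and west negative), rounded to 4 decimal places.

Field Q=16, O=14: +16·20° lon, +14·10° lat → SW at lon 140°, lat 50°.
Square 3, 7: +3·2° lon, +7·1° lat → SW at lon 146°, lat 57°.
Subsquare t=19, f=5: +19·0.0833333° lon, +5·0.0416667° lat → SW at lon 147.583°, lat 57.2083°.
Cell spans 0.0833333° lon × 0.0416667° lat.
west 147.5833, east 147.6667.

147.5833, 147.6667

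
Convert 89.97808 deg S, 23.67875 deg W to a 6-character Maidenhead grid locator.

HA80da

Offset from 180°W / 90°S: lon 156.3212°, lat 0.0219°.
Field (20°×10°, letters A–R): lon ⌊156.3212/20⌋ = 7 → H; lat ⌊0.0219/10⌋ = 0 → A.
Square (2°×1°, digits 0–9): lon ⌊16.3212/2⌋ = 8; lat ⌊0.0219/1⌋ = 0.
Subsquare (5′×2.5′, letters a–x): lon ⌊0.3212/0.0833333⌋ = 3 → d; lat ⌊0.0219/0.0416667⌋ = 0 → a.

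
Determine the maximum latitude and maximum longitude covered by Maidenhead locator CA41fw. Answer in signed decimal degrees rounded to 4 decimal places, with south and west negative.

Field C=2, A=0: +2·20° lon, +0·10° lat → SW at lon -140°, lat -90°.
Square 4, 1: +4·2° lon, +1·1° lat → SW at lon -132°, lat -89°.
Subsquare f=5, w=22: +5·0.0833333° lon, +22·0.0416667° lat → SW at lon -131.583°, lat -88.0833°.
Cell spans 0.0833333° lon × 0.0416667° lat. NE corner is SW corner plus one full cell.
latitude -88.0417, longitude -131.5000.

-88.0417, -131.5000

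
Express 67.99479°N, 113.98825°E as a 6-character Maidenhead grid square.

Add 180° to longitude and 90° to latitude: 293.9882, 157.9948.
Field: lon ⌊293.9882/20⌋ = 14 → O; lat ⌊157.9948/10⌋ = 15 → P.
Square: lon ⌊13.9882/2⌋ = 6; lat ⌊7.9948/1⌋ = 7.
Subsquare: lon ⌊1.9882/0.0833333⌋ = 23 → x; lat ⌊0.9948/0.0416667⌋ = 23 → x.

OP67xx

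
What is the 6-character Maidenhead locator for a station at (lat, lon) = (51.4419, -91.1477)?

EO41kk

Shift to the Maidenhead origin (180°W, 90°S): lon 88.8523, lat 141.4419.
Field (20°×10°, letters A–R): 88.8523/20 → 4 → E, 141.4419/10 → 14 → O; chars EO.
Square (2°×1°, digits 0–9): 8.8523/2 → 4, 1.4419/1 → 1; chars 41.
Subsquare (5′×2.5′, letters a–x): 0.8523/0.0833333 → 10 → k, 0.4419/0.0416667 → 10 → k; chars kk.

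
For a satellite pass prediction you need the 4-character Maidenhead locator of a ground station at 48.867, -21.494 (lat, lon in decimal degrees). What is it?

HN98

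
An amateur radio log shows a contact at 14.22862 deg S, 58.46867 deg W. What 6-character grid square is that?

Shift to the Maidenhead origin (180°W, 90°S): lon 121.5313, lat 75.7714.
Field (20°×10°, letters A–R): 121.5313/20 → 6 → G, 75.7714/10 → 7 → H; chars GH.
Square (2°×1°, digits 0–9): 1.5313/2 → 0, 5.7714/1 → 5; chars 05.
Subsquare (5′×2.5′, letters a–x): 1.5313/0.0833333 → 18 → s, 0.7714/0.0416667 → 18 → s; chars ss.

GH05ss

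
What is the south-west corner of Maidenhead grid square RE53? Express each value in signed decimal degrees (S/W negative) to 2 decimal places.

-47.00, 170.00

Field R=17, E=4: +17·20° lon, +4·10° lat → SW at lon 160°, lat -50°.
Square 5, 3: +5·2° lon, +3·1° lat → SW at lon 170°, lat -47°.
latitude -47.00, longitude 170.00.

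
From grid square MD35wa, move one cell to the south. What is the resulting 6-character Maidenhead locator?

MD34wx

Latitude subsquare a = 0; −1 → -1, wraps to 23 = x, carry into square.
Latitude square 5; −1 → 4.
The longitude characters are unchanged.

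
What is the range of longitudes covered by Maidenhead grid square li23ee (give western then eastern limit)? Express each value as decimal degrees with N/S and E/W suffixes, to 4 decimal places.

44.3333° E, 44.4167° E

Field L=11, I=8: +11·20° lon, +8·10° lat → SW at lon 40°, lat -10°.
Square 2, 3: +2·2° lon, +3·1° lat → SW at lon 44°, lat -7°.
Subsquare e=4, e=4: +4·0.0833333° lon, +4·0.0416667° lat → SW at lon 44.3333°, lat -6.83333°.
Cell spans 0.0833333° lon × 0.0416667° lat.
west 44.3333° E, east 44.4167° E.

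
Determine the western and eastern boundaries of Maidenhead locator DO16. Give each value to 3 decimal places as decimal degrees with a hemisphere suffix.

Field D=3, O=14: +3·20° lon, +14·10° lat → SW at lon -120°, lat 50°.
Square 1, 6: +1·2° lon, +6·1° lat → SW at lon -118°, lat 56°.
Cell spans 2° lon × 1° lat.
west 118.000° W, east 116.000° W.

118.000° W, 116.000° W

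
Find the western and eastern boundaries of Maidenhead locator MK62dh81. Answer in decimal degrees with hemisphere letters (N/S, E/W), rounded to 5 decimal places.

Field M=12, K=10: +12·20° lon, +10·10° lat → SW at lon 60°, lat 10°.
Square 6, 2: +6·2° lon, +2·1° lat → SW at lon 72°, lat 12°.
Subsquare d=3, h=7: +3·0.0833333° lon, +7·0.0416667° lat → SW at lon 72.25°, lat 12.2917°.
Extended square 8, 1: +8·0.00833333° lon, +1·0.00416667° lat → SW at lon 72.3167°, lat 12.2958°.
Cell spans 0.00833333° lon × 0.00416667° lat.
west 72.31667° E, east 72.32500° E.

72.31667° E, 72.32500° E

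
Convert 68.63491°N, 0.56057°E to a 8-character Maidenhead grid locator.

JP08gp72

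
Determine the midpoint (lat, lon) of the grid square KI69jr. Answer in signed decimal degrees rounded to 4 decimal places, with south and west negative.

Field K=10, I=8: +10·20° lon, +8·10° lat → SW at lon 20°, lat -10°.
Square 6, 9: +6·2° lon, +9·1° lat → SW at lon 32°, lat -1°.
Subsquare j=9, r=17: +9·0.0833333° lon, +17·0.0416667° lat → SW at lon 32.75°, lat -0.291667°.
Cell spans 0.0833333° lon × 0.0416667° lat. Centre is SW corner plus half of each.
latitude -0.2708, longitude 32.7917.

-0.2708, 32.7917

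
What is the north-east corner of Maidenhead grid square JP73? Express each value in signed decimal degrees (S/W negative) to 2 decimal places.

64.00, 16.00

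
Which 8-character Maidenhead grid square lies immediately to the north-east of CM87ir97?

CM87jr08

Longitude extended square 9; +1 → 10, wraps to 0, carry into subsquare.
Longitude subsquare i = 8; +1 → 9 = j.
Latitude extended square 7; +1 → 8.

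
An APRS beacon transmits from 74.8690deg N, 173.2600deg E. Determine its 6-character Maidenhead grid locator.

RQ64pu

Offset from 180°W / 90°S: lon 353.2600°, lat 164.8690°.
Field: 353.2600/20 → 17 → R, 164.8690/10 → 16 → Q; chars RQ.
Square: 13.2600/2 → 6, 4.8690/1 → 4; chars 64.
Subsquare: 1.2600/0.0833333 → 15 → p, 0.8690/0.0416667 → 20 → u; chars pu.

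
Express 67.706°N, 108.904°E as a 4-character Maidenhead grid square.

OP47

Shift to the Maidenhead origin (180°W, 90°S): lon 288.90, lat 157.71.
Field (20°×10°, letters A–R): 288.90/20 → 14 → O, 157.71/10 → 15 → P; chars OP.
Square (2°×1°, digits 0–9): 8.90/2 → 4, 7.71/1 → 7; chars 47.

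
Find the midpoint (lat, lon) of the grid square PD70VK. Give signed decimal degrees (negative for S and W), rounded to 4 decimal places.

-59.5625, 135.7917

Field P=15, D=3: +15·20° lon, +3·10° lat → SW at lon 120°, lat -60°.
Square 7, 0: +7·2° lon, +0·1° lat → SW at lon 134°, lat -60°.
Subsquare v=21, k=10: +21·0.0833333° lon, +10·0.0416667° lat → SW at lon 135.75°, lat -59.5833°.
Cell spans 0.0833333° lon × 0.0416667° lat. Centre is SW corner plus half of each.
latitude -59.5625, longitude 135.7917.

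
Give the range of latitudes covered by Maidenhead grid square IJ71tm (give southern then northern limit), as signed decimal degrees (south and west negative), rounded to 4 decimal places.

Field I=8, J=9: +8·20° lon, +9·10° lat → SW at lon -20°, lat 0°.
Square 7, 1: +7·2° lon, +1·1° lat → SW at lon -6°, lat 1°.
Subsquare t=19, m=12: +19·0.0833333° lon, +12·0.0416667° lat → SW at lon -4.41667°, lat 1.5°.
Cell spans 0.0833333° lon × 0.0416667° lat.
south 1.5000, north 1.5417.

1.5000, 1.5417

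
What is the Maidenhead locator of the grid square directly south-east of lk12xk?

Longitude subsquare x = 23; +1 → 24, wraps to 0 = a, carry into square.
Longitude square 1; +1 → 2.
Latitude subsquare k = 10; −1 → 9 = j.

LK22aj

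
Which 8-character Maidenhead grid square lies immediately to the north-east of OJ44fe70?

OJ44fe81

Longitude extended square 7; +1 → 8.
Latitude extended square 0; +1 → 1.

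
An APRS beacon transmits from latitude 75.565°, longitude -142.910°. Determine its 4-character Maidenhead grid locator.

Offset from 180°W / 90°S: lon 37.09°, lat 165.56°.
Field (20°×10°, letters A–R): 37.09/20 → 1 → B, 165.56/10 → 16 → Q; chars BQ.
Square (2°×1°, digits 0–9): 17.09/2 → 8, 5.56/1 → 5; chars 85.

BQ85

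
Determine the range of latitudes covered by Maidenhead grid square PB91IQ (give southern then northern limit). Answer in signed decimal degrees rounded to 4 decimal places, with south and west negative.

-78.3333, -78.2917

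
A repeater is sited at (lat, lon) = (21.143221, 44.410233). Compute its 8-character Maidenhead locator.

LL21ed94

Shift to the Maidenhead origin (180°W, 90°S): lon 224.41023, lat 111.14322.
Field: 224.41023/20 → 11 → L, 111.14322/10 → 11 → L; chars LL.
Square: 4.41023/2 → 2, 1.14322/1 → 1; chars 21.
Subsquare: 0.41023/0.0833333 → 4 → e, 0.14322/0.0416667 → 3 → d; chars ed.
Extended square: 0.07690/0.00833333 → 9, 0.01822/0.00416667 → 4; chars 94.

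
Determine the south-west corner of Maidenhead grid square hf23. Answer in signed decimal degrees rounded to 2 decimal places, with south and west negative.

Field H=7, F=5: +7·20° lon, +5·10° lat → SW at lon -40°, lat -40°.
Square 2, 3: +2·2° lon, +3·1° lat → SW at lon -36°, lat -37°.
latitude -37.00, longitude -36.00.

-37.00, -36.00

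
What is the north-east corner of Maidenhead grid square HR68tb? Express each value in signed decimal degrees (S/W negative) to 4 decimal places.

Field H=7, R=17: +7·20° lon, +17·10° lat → SW at lon -40°, lat 80°.
Square 6, 8: +6·2° lon, +8·1° lat → SW at lon -28°, lat 88°.
Subsquare t=19, b=1: +19·0.0833333° lon, +1·0.0416667° lat → SW at lon -26.4167°, lat 88.0417°.
Cell spans 0.0833333° lon × 0.0416667° lat. NE corner is SW corner plus one full cell.
latitude 88.0833, longitude -26.3333.

88.0833, -26.3333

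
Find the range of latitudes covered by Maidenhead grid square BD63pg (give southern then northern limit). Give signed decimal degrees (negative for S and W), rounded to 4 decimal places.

-56.7500, -56.7083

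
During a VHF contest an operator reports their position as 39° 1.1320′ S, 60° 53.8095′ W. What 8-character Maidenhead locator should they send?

FF90nx25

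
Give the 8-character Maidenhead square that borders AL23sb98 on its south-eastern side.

Longitude extended square 9; +1 → 10, wraps to 0, carry into subsquare.
Longitude subsquare s = 18; +1 → 19 = t.
Latitude extended square 8; −1 → 7.

AL23tb07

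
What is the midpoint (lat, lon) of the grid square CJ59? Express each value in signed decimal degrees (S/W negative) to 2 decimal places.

9.50, -129.00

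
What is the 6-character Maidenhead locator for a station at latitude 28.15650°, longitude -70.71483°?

FL48pd

Shift to the Maidenhead origin (180°W, 90°S): lon 109.2852, lat 118.1565.
Field (20°×10°, letters A–R): lon ⌊109.2852/20⌋ = 5 → F; lat ⌊118.1565/10⌋ = 11 → L.
Square (2°×1°, digits 0–9): lon ⌊9.2852/2⌋ = 4; lat ⌊8.1565/1⌋ = 8.
Subsquare (5′×2.5′, letters a–x): lon ⌊1.2852/0.0833333⌋ = 15 → p; lat ⌊0.1565/0.0416667⌋ = 3 → d.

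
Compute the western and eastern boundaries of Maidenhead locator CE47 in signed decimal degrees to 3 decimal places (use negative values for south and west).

Field C=2, E=4: +2·20° lon, +4·10° lat → SW at lon -140°, lat -50°.
Square 4, 7: +4·2° lon, +7·1° lat → SW at lon -132°, lat -43°.
Cell spans 2° lon × 1° lat.
west -132.000, east -130.000.

-132.000, -130.000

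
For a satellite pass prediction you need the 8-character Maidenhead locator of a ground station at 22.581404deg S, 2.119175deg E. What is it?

JG17bk40

Shift to the Maidenhead origin (180°W, 90°S): lon 182.11918, lat 67.41860.
Field (20°×10°, letters A–R): 182.11918/20 → 9 → J, 67.41860/10 → 6 → G; chars JG.
Square (2°×1°, digits 0–9): 2.11918/2 → 1, 7.41860/1 → 7; chars 17.
Subsquare (5′×2.5′, letters a–x): 0.11918/0.0833333 → 1 → b, 0.41860/0.0416667 → 10 → k; chars bk.
Extended square (30″×15″, digits 0–9): 0.03584/0.00833333 → 4, 0.00193/0.00416667 → 0; chars 40.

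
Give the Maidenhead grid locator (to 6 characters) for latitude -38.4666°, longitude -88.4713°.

EF51sm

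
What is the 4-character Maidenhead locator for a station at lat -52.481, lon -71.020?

Shift to the Maidenhead origin (180°W, 90°S): lon 108.98, lat 37.52.
Field: 108.98/20 → 5 → F, 37.52/10 → 3 → D; chars FD.
Square: 8.98/2 → 4, 7.52/1 → 7; chars 47.

FD47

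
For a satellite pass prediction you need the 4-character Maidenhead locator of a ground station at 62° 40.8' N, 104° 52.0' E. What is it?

OP22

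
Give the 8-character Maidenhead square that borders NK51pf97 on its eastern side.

NK51qf07

Longitude extended square 9; +1 → 10, wraps to 0, carry into subsquare.
Longitude subsquare p = 15; +1 → 16 = q.
The latitude characters are unchanged.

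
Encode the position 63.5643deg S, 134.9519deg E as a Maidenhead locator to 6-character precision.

PC76lk

Offset from 180°W / 90°S: lon 314.9519°, lat 26.4357°.
Field: lon ⌊314.9519/20⌋ = 15 → P; lat ⌊26.4357/10⌋ = 2 → C.
Square: lon ⌊14.9519/2⌋ = 7; lat ⌊6.4357/1⌋ = 6.
Subsquare: lon ⌊0.9519/0.0833333⌋ = 11 → l; lat ⌊0.4357/0.0416667⌋ = 10 → k.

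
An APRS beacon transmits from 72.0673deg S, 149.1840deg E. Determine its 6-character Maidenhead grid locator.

Shift to the Maidenhead origin (180°W, 90°S): lon 329.1840, lat 17.9327.
Field: lon ⌊329.1840/20⌋ = 16 → Q; lat ⌊17.9327/10⌋ = 1 → B.
Square: lon ⌊9.1840/2⌋ = 4; lat ⌊7.9327/1⌋ = 7.
Subsquare: lon ⌊1.1840/0.0833333⌋ = 14 → o; lat ⌊0.9327/0.0416667⌋ = 22 → w.

QB47ow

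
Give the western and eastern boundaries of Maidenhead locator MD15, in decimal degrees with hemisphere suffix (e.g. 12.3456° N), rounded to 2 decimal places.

62.00° E, 64.00° E

Field M=12, D=3: +12·20° lon, +3·10° lat → SW at lon 60°, lat -60°.
Square 1, 5: +1·2° lon, +5·1° lat → SW at lon 62°, lat -55°.
Cell spans 2° lon × 1° lat.
west 62.00° E, east 64.00° E.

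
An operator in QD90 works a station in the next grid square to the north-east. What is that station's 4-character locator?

RD01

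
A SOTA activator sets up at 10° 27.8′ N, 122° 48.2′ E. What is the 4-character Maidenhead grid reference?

Add 180° to longitude and 90° to latitude: 302.80, 100.46.
Field: 302.80/20 → 15 → P, 100.46/10 → 10 → K; chars PK.
Square: 2.80/2 → 1, 0.46/1 → 0; chars 10.

PK10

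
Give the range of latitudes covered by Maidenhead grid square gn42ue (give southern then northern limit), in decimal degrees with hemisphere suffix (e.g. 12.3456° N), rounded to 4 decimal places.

42.1667° N, 42.2083° N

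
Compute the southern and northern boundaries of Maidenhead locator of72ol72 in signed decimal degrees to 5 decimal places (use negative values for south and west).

-37.53333, -37.52917

Field O=14, F=5: +14·20° lon, +5·10° lat → SW at lon 100°, lat -40°.
Square 7, 2: +7·2° lon, +2·1° lat → SW at lon 114°, lat -38°.
Subsquare o=14, l=11: +14·0.0833333° lon, +11·0.0416667° lat → SW at lon 115.167°, lat -37.5417°.
Extended square 7, 2: +7·0.00833333° lon, +2·0.00416667° lat → SW at lon 115.225°, lat -37.5333°.
Cell spans 0.00833333° lon × 0.00416667° lat.
south -37.53333, north -37.52917.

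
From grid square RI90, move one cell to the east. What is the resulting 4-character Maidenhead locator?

AI00

Longitude square 9; +1 → 10, wraps to 0, carry into field.
Longitude field R = 17; +1 → 18, wraps to 0 = A, wrapping around the antimeridian.
The latitude characters are unchanged.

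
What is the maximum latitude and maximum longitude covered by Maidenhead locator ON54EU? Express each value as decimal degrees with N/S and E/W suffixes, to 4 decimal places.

44.8750° N, 110.4167° E

Field O=14, N=13: +14·20° lon, +13·10° lat → SW at lon 100°, lat 40°.
Square 5, 4: +5·2° lon, +4·1° lat → SW at lon 110°, lat 44°.
Subsquare e=4, u=20: +4·0.0833333° lon, +20·0.0416667° lat → SW at lon 110.333°, lat 44.8333°.
Cell spans 0.0833333° lon × 0.0416667° lat. NE corner is SW corner plus one full cell.
latitude 44.8750° N, longitude 110.4167° E.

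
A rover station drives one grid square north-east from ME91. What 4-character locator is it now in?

Longitude square 9; +1 → 10, wraps to 0, carry into field.
Longitude field M = 12; +1 → 13 = N.
Latitude square 1; +1 → 2.

NE02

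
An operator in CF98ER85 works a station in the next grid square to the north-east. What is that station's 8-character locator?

Longitude extended square 8; +1 → 9.
Latitude extended square 5; +1 → 6.

CF98er96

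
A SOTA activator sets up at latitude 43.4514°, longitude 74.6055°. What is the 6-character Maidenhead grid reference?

MN73hk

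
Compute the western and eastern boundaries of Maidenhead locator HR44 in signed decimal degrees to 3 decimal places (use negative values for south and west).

-32.000, -30.000

Field H=7, R=17: +7·20° lon, +17·10° lat → SW at lon -40°, lat 80°.
Square 4, 4: +4·2° lon, +4·1° lat → SW at lon -32°, lat 84°.
Cell spans 2° lon × 1° lat.
west -32.000, east -30.000.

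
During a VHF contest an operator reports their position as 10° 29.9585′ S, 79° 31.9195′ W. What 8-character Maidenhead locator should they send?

FH09fm60

Add 180° to longitude and 90° to latitude: 100.46801, 79.50069.
Field: 100.46801/20 → 5 → F, 79.50069/10 → 7 → H; chars FH.
Square: 0.46801/2 → 0, 9.50069/1 → 9; chars 09.
Subsquare: 0.46801/0.0833333 → 5 → f, 0.50069/0.0416667 → 12 → m; chars fm.
Extended square: 0.05134/0.00833333 → 6, 0.00069/0.00416667 → 0; chars 60.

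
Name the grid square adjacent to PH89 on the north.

Latitude square 9; +1 → 10, wraps to 0, carry into field.
Latitude field H = 7; +1 → 8 = I.
The longitude characters are unchanged.

PI80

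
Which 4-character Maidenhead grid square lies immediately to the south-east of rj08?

Longitude square 0; +1 → 1.
Latitude square 8; −1 → 7.

RJ17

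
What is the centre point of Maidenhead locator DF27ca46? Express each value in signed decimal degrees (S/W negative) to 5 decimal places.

-32.97292, -115.79583

Field D=3, F=5: +3·20° lon, +5·10° lat → SW at lon -120°, lat -40°.
Square 2, 7: +2·2° lon, +7·1° lat → SW at lon -116°, lat -33°.
Subsquare c=2, a=0: +2·0.0833333° lon, +0·0.0416667° lat → SW at lon -115.833°, lat -33°.
Extended square 4, 6: +4·0.00833333° lon, +6·0.00416667° lat → SW at lon -115.8°, lat -32.975°.
Cell spans 0.00833333° lon × 0.00416667° lat. Centre is SW corner plus half of each.
latitude -32.97292, longitude -115.79583.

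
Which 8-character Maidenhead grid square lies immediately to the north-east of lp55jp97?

Longitude extended square 9; +1 → 10, wraps to 0, carry into subsquare.
Longitude subsquare j = 9; +1 → 10 = k.
Latitude extended square 7; +1 → 8.

LP55kp08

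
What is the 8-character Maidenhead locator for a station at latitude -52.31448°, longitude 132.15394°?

PD67bq84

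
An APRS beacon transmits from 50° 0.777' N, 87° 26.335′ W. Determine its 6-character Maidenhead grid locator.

EO60ga

Offset from 180°W / 90°S: lon 92.5611°, lat 140.0129°.
Field (20°×10°, letters A–R): lon ⌊92.5611/20⌋ = 4 → E; lat ⌊140.0129/10⌋ = 14 → O.
Square (2°×1°, digits 0–9): lon ⌊12.5611/2⌋ = 6; lat ⌊0.0129/1⌋ = 0.
Subsquare (5′×2.5′, letters a–x): lon ⌊0.5611/0.0833333⌋ = 6 → g; lat ⌊0.0129/0.0416667⌋ = 0 → a.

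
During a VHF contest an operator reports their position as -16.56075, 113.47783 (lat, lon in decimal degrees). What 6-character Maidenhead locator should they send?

Offset from 180°W / 90°S: lon 293.4778°, lat 73.4393°.
Field: lon ⌊293.4778/20⌋ = 14 → O; lat ⌊73.4393/10⌋ = 7 → H.
Square: lon ⌊13.4778/2⌋ = 6; lat ⌊3.4393/1⌋ = 3.
Subsquare: lon ⌊1.4778/0.0833333⌋ = 17 → r; lat ⌊0.4393/0.0416667⌋ = 10 → k.

OH63rk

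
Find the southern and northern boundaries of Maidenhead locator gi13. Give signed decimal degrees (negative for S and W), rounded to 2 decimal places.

-7.00, -6.00

Field G=6, I=8: +6·20° lon, +8·10° lat → SW at lon -60°, lat -10°.
Square 1, 3: +1·2° lon, +3·1° lat → SW at lon -58°, lat -7°.
Cell spans 2° lon × 1° lat.
south -7.00, north -6.00.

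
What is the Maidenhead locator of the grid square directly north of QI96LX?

QI97la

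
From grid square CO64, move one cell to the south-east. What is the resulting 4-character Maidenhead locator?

Longitude square 6; +1 → 7.
Latitude square 4; −1 → 3.

CO73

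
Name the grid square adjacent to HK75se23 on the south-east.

Longitude extended square 2; +1 → 3.
Latitude extended square 3; −1 → 2.

HK75se32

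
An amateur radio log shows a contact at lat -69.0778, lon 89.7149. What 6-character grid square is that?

Offset from 180°W / 90°S: lon 269.7149°, lat 20.9222°.
Field (20°×10°, letters A–R): 269.7149/20 → 13 → N, 20.9222/10 → 2 → C; chars NC.
Square (2°×1°, digits 0–9): 9.7149/2 → 4, 0.9222/1 → 0; chars 40.
Subsquare (5′×2.5′, letters a–x): 1.7149/0.0833333 → 20 → u, 0.9222/0.0416667 → 22 → w; chars uw.

NC40uw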